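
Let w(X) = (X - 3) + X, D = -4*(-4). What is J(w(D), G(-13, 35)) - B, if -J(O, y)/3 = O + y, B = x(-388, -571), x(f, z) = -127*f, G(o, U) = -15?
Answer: -49318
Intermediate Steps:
D = 16
w(X) = -3 + 2*X (w(X) = (-3 + X) + X = -3 + 2*X)
B = 49276 (B = -127*(-388) = 49276)
J(O, y) = -3*O - 3*y (J(O, y) = -3*(O + y) = -3*O - 3*y)
J(w(D), G(-13, 35)) - B = (-3*(-3 + 2*16) - 3*(-15)) - 1*49276 = (-3*(-3 + 32) + 45) - 49276 = (-3*29 + 45) - 49276 = (-87 + 45) - 49276 = -42 - 49276 = -49318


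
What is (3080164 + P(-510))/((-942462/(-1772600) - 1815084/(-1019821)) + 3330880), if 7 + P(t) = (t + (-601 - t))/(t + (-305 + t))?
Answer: 147554849398661637592/159565816112589871103 ≈ 0.92473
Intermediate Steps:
P(t) = -7 - 601/(-305 + 2*t) (P(t) = -7 + (t + (-601 - t))/(t + (-305 + t)) = -7 - 601/(-305 + 2*t))
(3080164 + P(-510))/((-942462/(-1772600) - 1815084/(-1019821)) + 3330880) = (3080164 + 2*(767 - 7*(-510))/(-305 + 2*(-510)))/((-942462/(-1772600) - 1815084/(-1019821)) + 3330880) = (3080164 + 2*(767 + 3570)/(-305 - 1020))/((-942462*(-1/1772600) - 1815084*(-1/1019821)) + 3330880) = (3080164 + 2*4337/(-1325))/((471231/886300 + 1815084/1019821) + 3330880) = (3080164 + 2*(-1/1325)*4337)/(2089280218851/903867352300 + 3330880) = (3080164 - 8674/1325)/(3010675775709242851/903867352300) = (4081208626/1325)*(903867352300/3010675775709242851) = 147554849398661637592/159565816112589871103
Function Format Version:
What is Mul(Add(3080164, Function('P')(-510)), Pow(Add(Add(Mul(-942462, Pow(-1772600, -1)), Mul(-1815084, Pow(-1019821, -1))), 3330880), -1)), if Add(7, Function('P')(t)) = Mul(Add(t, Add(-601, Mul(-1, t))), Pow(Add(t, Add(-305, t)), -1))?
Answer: Rational(147554849398661637592, 159565816112589871103) ≈ 0.92473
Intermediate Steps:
Function('P')(t) = Add(-7, Mul(-601, Pow(Add(-305, Mul(2, t)), -1))) (Function('P')(t) = Add(-7, Mul(Add(t, Add(-601, Mul(-1, t))), Pow(Add(t, Add(-305, t)), -1))) = Add(-7, Mul(-601, Pow(Add(-305, Mul(2, t)), -1))))
Mul(Add(3080164, Function('P')(-510)), Pow(Add(Add(Mul(-942462, Pow(-1772600, -1)), Mul(-1815084, Pow(-1019821, -1))), 3330880), -1)) = Mul(Add(3080164, Mul(2, Pow(Add(-305, Mul(2, -510)), -1), Add(767, Mul(-7, -510)))), Pow(Add(Add(Mul(-942462, Pow(-1772600, -1)), Mul(-1815084, Pow(-1019821, -1))), 3330880), -1)) = Mul(Add(3080164, Mul(2, Pow(Add(-305, -1020), -1), Add(767, 3570))), Pow(Add(Add(Mul(-942462, Rational(-1, 1772600)), Mul(-1815084, Rational(-1, 1019821))), 3330880), -1)) = Mul(Add(3080164, Mul(2, Pow(-1325, -1), 4337)), Pow(Add(Add(Rational(471231, 886300), Rational(1815084, 1019821)), 3330880), -1)) = Mul(Add(3080164, Mul(2, Rational(-1, 1325), 4337)), Pow(Add(Rational(2089280218851, 903867352300), 3330880), -1)) = Mul(Add(3080164, Rational(-8674, 1325)), Pow(Rational(3010675775709242851, 903867352300), -1)) = Mul(Rational(4081208626, 1325), Rational(903867352300, 3010675775709242851)) = Rational(147554849398661637592, 159565816112589871103)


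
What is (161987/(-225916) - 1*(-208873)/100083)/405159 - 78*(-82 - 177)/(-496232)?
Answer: -5782839130379391500/142058617495666618527 ≈ -0.040707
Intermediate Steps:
(161987/(-225916) - 1*(-208873)/100083)/405159 - 78*(-82 - 177)/(-496232) = (161987*(-1/225916) + 208873*(1/100083))*(1/405159) - 78*(-259)*(-1/496232) = (-161987/225916 + 208873/100083)*(1/405159) + 20202*(-1/496232) = (30975607747/22610351028)*(1/405159) - 10101/248116 = 30975607747/9160787212153452 - 10101/248116 = -5782839130379391500/142058617495666618527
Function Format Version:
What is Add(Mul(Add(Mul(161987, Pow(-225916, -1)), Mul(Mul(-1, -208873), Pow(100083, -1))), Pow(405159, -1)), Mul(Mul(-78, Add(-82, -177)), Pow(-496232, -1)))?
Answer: Rational(-5782839130379391500, 142058617495666618527) ≈ -0.040707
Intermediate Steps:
Add(Mul(Add(Mul(161987, Pow(-225916, -1)), Mul(Mul(-1, -208873), Pow(100083, -1))), Pow(405159, -1)), Mul(Mul(-78, Add(-82, -177)), Pow(-496232, -1))) = Add(Mul(Add(Mul(161987, Rational(-1, 225916)), Mul(208873, Rational(1, 100083))), Rational(1, 405159)), Mul(Mul(-78, -259), Rational(-1, 496232))) = Add(Mul(Add(Rational(-161987, 225916), Rational(208873, 100083)), Rational(1, 405159)), Mul(20202, Rational(-1, 496232))) = Add(Mul(Rational(30975607747, 22610351028), Rational(1, 405159)), Rational(-10101, 248116)) = Add(Rational(30975607747, 9160787212153452), Rational(-10101, 248116)) = Rational(-5782839130379391500, 142058617495666618527)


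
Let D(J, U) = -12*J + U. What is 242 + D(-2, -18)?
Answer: 248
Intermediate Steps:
D(J, U) = U - 12*J
242 + D(-2, -18) = 242 + (-18 - 12*(-2)) = 242 + (-18 + 24) = 242 + 6 = 248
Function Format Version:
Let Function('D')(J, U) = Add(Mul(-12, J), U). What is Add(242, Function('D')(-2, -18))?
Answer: 248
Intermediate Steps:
Function('D')(J, U) = Add(U, Mul(-12, J))
Add(242, Function('D')(-2, -18)) = Add(242, Add(-18, Mul(-12, -2))) = Add(242, Add(-18, 24)) = Add(242, 6) = 248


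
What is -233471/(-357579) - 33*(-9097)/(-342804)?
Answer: -827599415/3714530652 ≈ -0.22280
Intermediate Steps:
-233471/(-357579) - 33*(-9097)/(-342804) = -233471*(-1/357579) + 300201*(-1/342804) = 233471/357579 - 9097/10388 = -827599415/3714530652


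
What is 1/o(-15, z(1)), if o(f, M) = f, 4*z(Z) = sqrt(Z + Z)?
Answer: -1/15 ≈ -0.066667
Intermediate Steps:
z(Z) = sqrt(2)*sqrt(Z)/4 (z(Z) = sqrt(Z + Z)/4 = sqrt(2*Z)/4 = (sqrt(2)*sqrt(Z))/4 = sqrt(2)*sqrt(Z)/4)
1/o(-15, z(1)) = 1/(-15) = -1/15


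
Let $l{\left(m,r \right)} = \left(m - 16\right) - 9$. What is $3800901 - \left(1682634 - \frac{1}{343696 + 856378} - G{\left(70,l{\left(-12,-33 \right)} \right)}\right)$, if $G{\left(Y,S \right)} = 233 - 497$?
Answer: $\frac{2541760332223}{1200074} \approx 2.118 \cdot 10^{6}$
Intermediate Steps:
$l{\left(m,r \right)} = -25 + m$ ($l{\left(m,r \right)} = \left(-16 + m\right) - 9 = -25 + m$)
$G{\left(Y,S \right)} = -264$ ($G{\left(Y,S \right)} = 233 - 497 = -264$)
$3800901 - \left(1682634 - \frac{1}{343696 + 856378} - G{\left(70,l{\left(-12,-33 \right)} \right)}\right) = 3800901 - \left(1682898 - \frac{1}{343696 + 856378}\right) = 3800901 - \left(1682898 - \frac{1}{1200074}\right) = 3800901 + \left(\left(-1682634 + \frac{1}{1200074}\right) - 264\right) = 3800901 - \frac{2019602134451}{1200074} = \frac{2541760332223}{1200074}$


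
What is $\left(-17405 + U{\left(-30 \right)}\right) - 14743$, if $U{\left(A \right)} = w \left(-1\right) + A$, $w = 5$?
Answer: $-32183$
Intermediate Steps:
$U{\left(A \right)} = -5 + A$ ($U{\left(A \right)} = 5 \left(-1\right) + A = -5 + A$)
$\left(-17405 + U{\left(-30 \right)}\right) - 14743 = \left(-17405 - 35\right) - 14743 = -17440 - 14743 = -32183$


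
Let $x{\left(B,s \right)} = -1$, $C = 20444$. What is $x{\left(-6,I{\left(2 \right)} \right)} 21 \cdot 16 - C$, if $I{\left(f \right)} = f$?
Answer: $-20780$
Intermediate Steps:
$x{\left(-6,I{\left(2 \right)} \right)} 21 \cdot 16 - C = \left(-1\right) 21 \cdot 16 - 20444 = \left(-21\right) 16 - 20444 = -336 - 20444 = -20780$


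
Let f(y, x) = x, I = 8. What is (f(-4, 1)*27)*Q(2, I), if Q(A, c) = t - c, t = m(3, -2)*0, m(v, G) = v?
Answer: -216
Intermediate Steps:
t = 0 (t = 3*0 = 0)
Q(A, c) = -c (Q(A, c) = 0 - c = -c)
(f(-4, 1)*27)*Q(2, I) = (1*27)*(-1*8) = 27*(-8) = -216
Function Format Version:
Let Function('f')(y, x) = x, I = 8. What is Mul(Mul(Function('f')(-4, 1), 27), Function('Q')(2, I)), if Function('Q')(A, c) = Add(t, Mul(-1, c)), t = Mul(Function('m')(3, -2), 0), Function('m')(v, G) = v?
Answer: -216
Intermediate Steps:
t = 0 (t = Mul(3, 0) = 0)
Function('Q')(A, c) = Mul(-1, c) (Function('Q')(A, c) = Add(0, Mul(-1, c)) = Mul(-1, c))
Mul(Mul(Function('f')(-4, 1), 27), Function('Q')(2, I)) = Mul(Mul(1, 27), Mul(-1, 8)) = Mul(27, -8) = -216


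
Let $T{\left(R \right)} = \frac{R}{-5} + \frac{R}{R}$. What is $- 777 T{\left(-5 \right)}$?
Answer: $-1554$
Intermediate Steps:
$T{\left(R \right)} = 1 - \frac{R}{5}$ ($T{\left(R \right)} = R \left(- \frac{1}{5}\right) + 1 = - \frac{R}{5} + 1 = 1 - \frac{R}{5}$)
$- 777 T{\left(-5 \right)} = - 777 \left(1 - -1\right) = - 777 \left(1 + 1\right) = \left(-777\right) 2 = -1554$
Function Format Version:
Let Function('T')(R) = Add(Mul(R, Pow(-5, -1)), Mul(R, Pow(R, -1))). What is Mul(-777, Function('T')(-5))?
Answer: -1554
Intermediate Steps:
Function('T')(R) = Add(1, Mul(Rational(-1, 5), R)) (Function('T')(R) = Add(Mul(R, Rational(-1, 5)), 1) = Add(Mul(Rational(-1, 5), R), 1) = Add(1, Mul(Rational(-1, 5), R)))
Mul(-777, Function('T')(-5)) = Mul(-777, Add(1, Mul(Rational(-1, 5), -5))) = Mul(-777, Add(1, 1)) = Mul(-777, 2) = -1554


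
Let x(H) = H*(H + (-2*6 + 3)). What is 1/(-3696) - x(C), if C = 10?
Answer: -36961/3696 ≈ -10.000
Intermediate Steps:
x(H) = H*(-9 + H) (x(H) = H*(H + (-12 + 3)) = H*(H - 9) = H*(-9 + H))
1/(-3696) - x(C) = 1/(-3696) - 10*(-9 + 10) = -1/3696 - 10 = -36961/3696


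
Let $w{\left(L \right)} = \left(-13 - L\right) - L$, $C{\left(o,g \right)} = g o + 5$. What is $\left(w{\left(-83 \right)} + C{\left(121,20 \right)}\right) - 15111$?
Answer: $-12533$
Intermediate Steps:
$C{\left(o,g \right)} = 5 + g o$
$w{\left(L \right)} = -13 - 2 L$
$\left(w{\left(-83 \right)} + C{\left(121,20 \right)}\right) - 15111 = \left(\left(-13 - -166\right) + \left(5 + 20 \cdot 121\right)\right) - 15111 = \left(\left(-13 + 166\right) + \left(5 + 2420\right)\right) - 15111 = \left(153 + 2425\right) - 15111 = 2578 - 15111 = -12533$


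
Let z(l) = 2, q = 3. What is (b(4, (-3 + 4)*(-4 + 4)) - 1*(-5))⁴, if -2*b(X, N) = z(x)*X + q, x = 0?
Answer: 1/16 ≈ 0.062500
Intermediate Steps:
b(X, N) = -3/2 - X (b(X, N) = -(2*X + 3)/2 = -(3 + 2*X)/2 = -3/2 - X)
(b(4, (-3 + 4)*(-4 + 4)) - 1*(-5))⁴ = ((-3/2 - 1*4) - 1*(-5))⁴ = ((-3/2 - 4) + 5)⁴ = (-11/2 + 5)⁴ = (-½)⁴ = 1/16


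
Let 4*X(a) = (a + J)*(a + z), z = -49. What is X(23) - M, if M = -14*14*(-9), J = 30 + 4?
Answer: -4269/2 ≈ -2134.5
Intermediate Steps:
J = 34
X(a) = (-49 + a)*(34 + a)/4 (X(a) = ((a + 34)*(a - 49))/4 = ((34 + a)*(-49 + a))/4 = ((-49 + a)*(34 + a))/4 = (-49 + a)*(34 + a)/4)
M = 1764 (M = -196*(-9) = 1764)
X(23) - M = (-833/2 - 15/4*23 + (1/4)*23**2) - 1*1764 = (-833/2 - 345/4 + (1/4)*529) - 1764 = (-833/2 - 345/4 + 529/4) - 1764 = -741/2 - 1764 = -4269/2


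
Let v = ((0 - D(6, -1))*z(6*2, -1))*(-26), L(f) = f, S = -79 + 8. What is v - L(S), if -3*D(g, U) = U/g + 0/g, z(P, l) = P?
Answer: 265/3 ≈ 88.333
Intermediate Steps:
S = -71
D(g, U) = -U/(3*g) (D(g, U) = -(U/g + 0/g)/3 = -(U/g + 0)/3 = -U/(3*g))
v = 52/3 (v = ((0 - (-1)*(-1)/(3*6))*(6*2))*(-26) = ((0 - (-1)*(-1)/(3*6))*12)*(-26) = ((0 - 1*1/18)*12)*(-26) = ((0 - 1/18)*12)*(-26) = -1/18*12*(-26) = -⅔*(-26) = 52/3 ≈ 17.333)
v - L(S) = 52/3 - 1*(-71) = 52/3 + 71 = 265/3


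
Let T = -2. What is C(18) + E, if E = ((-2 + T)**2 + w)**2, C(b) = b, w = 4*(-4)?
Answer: 18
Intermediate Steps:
w = -16
E = 0 (E = ((-2 - 2)**2 - 16)**2 = ((-4)**2 - 16)**2 = (16 - 16)**2 = 0**2 = 0)
C(18) + E = 18 + 0 = 18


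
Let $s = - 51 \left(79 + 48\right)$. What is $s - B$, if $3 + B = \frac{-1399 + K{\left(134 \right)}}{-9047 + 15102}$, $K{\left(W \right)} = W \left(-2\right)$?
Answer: $- \frac{39198403}{6055} \approx -6473.7$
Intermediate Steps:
$K{\left(W \right)} = - 2 W$
$s = -6477$ ($s = \left(-51\right) 127 = -6477$)
$B = - \frac{19832}{6055}$ ($B = -3 + \frac{-1399 - 268}{-9047 + 15102} = -3 + \frac{-1399 - 268}{6055} = -3 - \frac{1667}{6055} = - \frac{19832}{6055} \approx -3.2753$)
$s - B = -6477 - - \frac{19832}{6055} = -6477 + \frac{19832}{6055} = - \frac{39198403}{6055}$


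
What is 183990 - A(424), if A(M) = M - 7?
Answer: 183573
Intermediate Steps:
A(M) = -7 + M
183990 - A(424) = 183990 - (-7 + 424) = 183990 - 1*417 = 183990 - 417 = 183573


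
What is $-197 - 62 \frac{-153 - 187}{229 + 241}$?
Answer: $- \frac{7151}{47} \approx -152.15$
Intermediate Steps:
$-197 - 62 \frac{-153 - 187}{229 + 241} = -197 - 62 \left(- \frac{340}{470}\right) = -197 - 62 \left(\left(-340\right) \frac{1}{470}\right) = -197 - - \frac{2108}{47} = -197 + \frac{2108}{47} = - \frac{7151}{47}$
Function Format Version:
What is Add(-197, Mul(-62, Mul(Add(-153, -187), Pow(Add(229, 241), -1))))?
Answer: Rational(-7151, 47) ≈ -152.15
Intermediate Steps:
Add(-197, Mul(-62, Mul(Add(-153, -187), Pow(Add(229, 241), -1)))) = Add(-197, Mul(-62, Mul(-340, Pow(470, -1)))) = Add(-197, Mul(-62, Mul(-340, Rational(1, 470)))) = Add(-197, Mul(-62, Rational(-34, 47))) = Add(-197, Rational(2108, 47)) = Rational(-7151, 47)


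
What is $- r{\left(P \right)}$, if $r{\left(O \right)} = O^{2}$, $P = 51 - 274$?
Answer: $-49729$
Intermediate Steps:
$P = -223$
$- r{\left(P \right)} = - \left(-223\right)^{2} = \left(-1\right) 49729 = -49729$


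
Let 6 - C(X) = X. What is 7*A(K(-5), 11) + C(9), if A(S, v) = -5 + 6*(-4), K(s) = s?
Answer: -206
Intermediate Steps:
A(S, v) = -29 (A(S, v) = -5 - 24 = -29)
C(X) = 6 - X
7*A(K(-5), 11) + C(9) = 7*(-29) + (6 - 1*9) = -203 + (6 - 9) = -203 - 3 = -206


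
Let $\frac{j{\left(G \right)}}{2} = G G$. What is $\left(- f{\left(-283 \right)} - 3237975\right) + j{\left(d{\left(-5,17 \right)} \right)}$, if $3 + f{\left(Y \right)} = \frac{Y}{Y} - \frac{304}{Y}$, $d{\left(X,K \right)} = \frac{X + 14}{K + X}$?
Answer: $- \frac{7330770757}{2264} \approx -3.238 \cdot 10^{6}$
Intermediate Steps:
$d{\left(X,K \right)} = \frac{14 + X}{K + X}$
$f{\left(Y \right)} = -2 - \frac{304}{Y}$ ($f{\left(Y \right)} = -3 - \left(\frac{304}{Y} - \frac{Y}{Y}\right) = -3 + \left(1 - \frac{304}{Y}\right) = -2 - \frac{304}{Y}$)
$j{\left(G \right)} = 2 G^{2}$ ($j{\left(G \right)} = 2 G G = 2 G^{2}$)
$\left(- f{\left(-283 \right)} - 3237975\right) + j{\left(d{\left(-5,17 \right)} \right)} = \left(- (-2 - \frac{304}{-283}) - 3237975\right) + 2 \left(\frac{14 - 5}{17 - 5}\right)^{2} = \left(- (-2 - - \frac{304}{283}) - 3237975\right) + 2 \left(\frac{1}{12} \cdot 9\right)^{2} = \left(- (-2 + \frac{304}{283}) - 3237975\right) + 2 \left(\frac{1}{12} \cdot 9\right)^{2} = \left(\left(-1\right) \left(- \frac{262}{283}\right) - 3237975\right) + 2 \left(\frac{3}{4}\right)^{2} = \left(\frac{262}{283} - 3237975\right) + 2 \cdot \frac{9}{16} = - \frac{916346663}{283} + \frac{9}{8} = - \frac{7330770757}{2264}$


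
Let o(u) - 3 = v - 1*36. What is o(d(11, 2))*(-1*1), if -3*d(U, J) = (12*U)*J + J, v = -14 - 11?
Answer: 58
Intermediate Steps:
v = -25
d(U, J) = -J/3 - 4*J*U (d(U, J) = -((12*U)*J + J)/3 = -(12*J*U + J)/3 = -(J + 12*J*U)/3 = -J/3 - 4*J*U)
o(u) = -58 (o(u) = 3 + (-25 - 1*36) = 3 + (-25 - 36) = 3 - 61 = -58)
o(d(11, 2))*(-1*1) = -(-58) = -58*(-1) = 58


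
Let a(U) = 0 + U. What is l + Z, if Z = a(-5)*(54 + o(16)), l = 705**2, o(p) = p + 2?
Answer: 496665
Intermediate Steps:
o(p) = 2 + p
a(U) = U
l = 497025
Z = -360 (Z = -5*(54 + (2 + 16)) = -5*(54 + 18) = -5*72 = -360)
l + Z = 497025 - 360 = 496665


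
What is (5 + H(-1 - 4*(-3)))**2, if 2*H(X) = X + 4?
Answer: 625/4 ≈ 156.25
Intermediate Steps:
H(X) = 2 + X/2 (H(X) = (X + 4)/2 = (4 + X)/2 = 2 + X/2)
(5 + H(-1 - 4*(-3)))**2 = (5 + (2 + (-1 - 4*(-3))/2))**2 = (5 + (2 + (-1 + 12)/2))**2 = (5 + (2 + (1/2)*11))**2 = (5 + (2 + 11/2))**2 = (5 + 15/2)**2 = (25/2)**2 = 625/4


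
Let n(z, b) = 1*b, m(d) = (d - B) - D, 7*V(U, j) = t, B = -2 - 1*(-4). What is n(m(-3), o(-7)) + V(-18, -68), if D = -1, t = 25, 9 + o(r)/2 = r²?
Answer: 585/7 ≈ 83.571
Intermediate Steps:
B = 2 (B = -2 + 4 = 2)
o(r) = -18 + 2*r²
V(U, j) = 25/7 (V(U, j) = (⅐)*25 = 25/7)
m(d) = -1 + d (m(d) = (d - 1*2) - 1*(-1) = (d - 2) + 1 = (-2 + d) + 1 = -1 + d)
n(z, b) = b
n(m(-3), o(-7)) + V(-18, -68) = (-18 + 2*(-7)²) + 25/7 = (-18 + 2*49) + 25/7 = (-18 + 98) + 25/7 = 80 + 25/7 = 585/7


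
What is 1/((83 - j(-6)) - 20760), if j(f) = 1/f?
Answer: -6/124061 ≈ -4.8363e-5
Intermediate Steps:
1/((83 - j(-6)) - 20760) = 1/((83 - 1/(-6)) - 20760) = 1/((83 - 1*(-1/6)) - 20760) = 1/((83 + 1/6) - 20760) = 1/(499/6 - 20760) = 1/(-124061/6) = -6/124061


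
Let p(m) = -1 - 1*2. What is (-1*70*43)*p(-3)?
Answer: 9030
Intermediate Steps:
p(m) = -3 (p(m) = -1 - 2 = -3)
(-1*70*43)*p(-3) = (-1*70*43)*(-3) = -70*43*(-3) = -3010*(-3) = 9030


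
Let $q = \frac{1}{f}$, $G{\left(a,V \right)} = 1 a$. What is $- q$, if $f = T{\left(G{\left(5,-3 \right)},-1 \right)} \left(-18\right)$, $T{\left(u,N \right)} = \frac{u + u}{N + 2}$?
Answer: $\frac{1}{180} \approx 0.0055556$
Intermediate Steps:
$G{\left(a,V \right)} = a$
$T{\left(u,N \right)} = \frac{2 u}{2 + N}$
$f = -180$ ($f = 2 \cdot 5 \frac{1}{2 - 1} \left(-18\right) = 2 \cdot 5 \cdot 1^{-1} \left(-18\right) = 2 \cdot 5 \cdot 1 \left(-18\right) = 10 \left(-18\right) = -180$)
$q = - \frac{1}{180}$ ($q = \frac{1}{-180} = - \frac{1}{180} \approx -0.0055556$)
$- q = \left(-1\right) \left(- \frac{1}{180}\right) = \frac{1}{180}$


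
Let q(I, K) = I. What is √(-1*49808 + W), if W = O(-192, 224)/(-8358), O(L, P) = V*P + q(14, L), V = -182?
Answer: 7*I*√362250645/597 ≈ 223.17*I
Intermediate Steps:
O(L, P) = 14 - 182*P (O(L, P) = -182*P + 14 = 14 - 182*P)
W = 2911/597 (W = (14 - 182*224)/(-8358) = (14 - 40768)*(-1/8358) = -40754*(-1/8358) = 2911/597 ≈ 4.8760)
√(-1*49808 + W) = √(-1*49808 + 2911/597) = √(-49808 + 2911/597) = √(-29732465/597) = 7*I*√362250645/597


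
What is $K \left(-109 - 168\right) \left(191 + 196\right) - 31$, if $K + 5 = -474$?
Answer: $51348290$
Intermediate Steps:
$K = -479$ ($K = -5 - 474 = -479$)
$K \left(-109 - 168\right) \left(191 + 196\right) - 31 = - 479 \left(-109 - 168\right) \left(191 + 196\right) - 31 = - 479 \left(\left(-277\right) 387\right) - 31 = \left(-479\right) \left(-107199\right) - 31 = 51348321 - 31 = 51348290$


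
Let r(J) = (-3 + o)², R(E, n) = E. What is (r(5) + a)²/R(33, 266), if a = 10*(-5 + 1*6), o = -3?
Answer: 2116/33 ≈ 64.121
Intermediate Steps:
a = 10 (a = 10*(-5 + 6) = 10*1 = 10)
r(J) = 36 (r(J) = (-3 - 3)² = (-6)² = 36)
(r(5) + a)²/R(33, 266) = (36 + 10)²/33 = 46²*(1/33) = 2116*(1/33) = 2116/33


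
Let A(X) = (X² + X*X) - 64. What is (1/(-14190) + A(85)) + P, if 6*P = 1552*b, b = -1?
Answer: 200466859/14190 ≈ 14127.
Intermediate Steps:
A(X) = -64 + 2*X² (A(X) = (X² + X²) - 64 = 2*X² - 64 = -64 + 2*X²)
P = -776/3 (P = (1552*(-1))/6 = (⅙)*(-1552) = -776/3 ≈ -258.67)
(1/(-14190) + A(85)) + P = (1/(-14190) + (-64 + 2*85²)) - 776/3 = (-1/14190 + (-64 + 2*7225)) - 776/3 = (-1/14190 + (-64 + 14450)) - 776/3 = (-1/14190 + 14386) - 776/3 = 204137339/14190 - 776/3 = 200466859/14190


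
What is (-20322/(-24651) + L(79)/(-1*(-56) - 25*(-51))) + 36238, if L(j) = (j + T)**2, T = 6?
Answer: 12012033965/331419 ≈ 36244.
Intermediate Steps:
L(j) = (6 + j)**2 (L(j) = (j + 6)**2 = (6 + j)**2)
(-20322/(-24651) + L(79)/(-1*(-56) - 25*(-51))) + 36238 = (-20322/(-24651) + (6 + 79)**2/(-1*(-56) - 25*(-51))) + 36238 = (-20322*(-1/24651) + 85**2/(56 + 1275)) + 36238 = (2258/2739 + 7225/1331) + 36238 = 2072243/331419 + 36238 = 12012033965/331419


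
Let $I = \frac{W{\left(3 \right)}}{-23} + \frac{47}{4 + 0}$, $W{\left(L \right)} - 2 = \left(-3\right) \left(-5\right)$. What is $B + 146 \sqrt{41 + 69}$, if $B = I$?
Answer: $\frac{1013}{92} + 146 \sqrt{110} \approx 1542.3$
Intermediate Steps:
$W{\left(L \right)} = 17$ ($W{\left(L \right)} = 2 - -15 = 2 + 15 = 17$)
$I = \frac{1013}{92}$ ($I = \frac{17}{-23} + \frac{47}{4 + 0} = 17 \left(- \frac{1}{23}\right) + \frac{47}{4} = - \frac{17}{23} + 47 \cdot \frac{1}{4} = - \frac{17}{23} + \frac{47}{4} = \frac{1013}{92} \approx 11.011$)
$B = \frac{1013}{92} \approx 11.011$
$B + 146 \sqrt{41 + 69} = \frac{1013}{92} + 146 \sqrt{41 + 69} = \frac{1013}{92} + 146 \sqrt{110}$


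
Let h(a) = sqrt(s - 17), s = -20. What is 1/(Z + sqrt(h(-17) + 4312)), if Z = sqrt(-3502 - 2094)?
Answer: 1/(sqrt(4312 + I*sqrt(37)) + 2*I*sqrt(1399)) ≈ 0.0066229 - 0.0075495*I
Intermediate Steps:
h(a) = I*sqrt(37) (h(a) = sqrt(-20 - 17) = sqrt(-37) = I*sqrt(37))
Z = 2*I*sqrt(1399) (Z = sqrt(-5596) = 2*I*sqrt(1399) ≈ 74.806*I)
1/(Z + sqrt(h(-17) + 4312)) = 1/(2*I*sqrt(1399) + sqrt(I*sqrt(37) + 4312)) = 1/(2*I*sqrt(1399) + sqrt(4312 + I*sqrt(37))) = 1/(sqrt(4312 + I*sqrt(37)) + 2*I*sqrt(1399))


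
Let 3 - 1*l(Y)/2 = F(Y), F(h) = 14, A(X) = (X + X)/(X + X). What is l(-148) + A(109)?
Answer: -21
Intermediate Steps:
A(X) = 1 (A(X) = (2*X)/((2*X)) = (2*X)*(1/(2*X)) = 1)
l(Y) = -22 (l(Y) = 6 - 2*14 = 6 - 28 = -22)
l(-148) + A(109) = -22 + 1 = -21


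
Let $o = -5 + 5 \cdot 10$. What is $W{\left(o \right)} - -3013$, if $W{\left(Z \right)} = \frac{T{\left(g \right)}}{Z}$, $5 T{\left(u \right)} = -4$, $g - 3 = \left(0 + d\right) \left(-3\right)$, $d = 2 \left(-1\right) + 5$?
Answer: $\frac{677921}{225} \approx 3013.0$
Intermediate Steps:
$d = 3$ ($d = -2 + 5 = 3$)
$o = 45$ ($o = -5 + 50 = 45$)
$g = -6$ ($g = 3 + \left(0 + 3\right) \left(-3\right) = 3 + 3 \left(-3\right) = 3 - 9 = -6$)
$T{\left(u \right)} = - \frac{4}{5}$ ($T{\left(u \right)} = \frac{1}{5} \left(-4\right) = - \frac{4}{5}$)
$W{\left(Z \right)} = - \frac{4}{5 Z}$
$W{\left(o \right)} - -3013 = - \frac{4}{5 \cdot 45} - -3013 = \left(- \frac{4}{5}\right) \frac{1}{45} + 3013 = - \frac{4}{225} + 3013 = \frac{677921}{225}$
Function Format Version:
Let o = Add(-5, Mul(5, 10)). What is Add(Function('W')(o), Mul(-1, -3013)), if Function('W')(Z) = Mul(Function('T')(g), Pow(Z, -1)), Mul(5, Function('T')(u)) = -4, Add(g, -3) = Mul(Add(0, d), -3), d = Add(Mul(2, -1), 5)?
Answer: Rational(677921, 225) ≈ 3013.0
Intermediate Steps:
d = 3 (d = Add(-2, 5) = 3)
o = 45 (o = Add(-5, 50) = 45)
g = -6 (g = Add(3, Mul(Add(0, 3), -3)) = Add(3, Mul(3, -3)) = Add(3, -9) = -6)
Function('T')(u) = Rational(-4, 5) (Function('T')(u) = Mul(Rational(1, 5), -4) = Rational(-4, 5))
Function('W')(Z) = Mul(Rational(-4, 5), Pow(Z, -1))
Add(Function('W')(o), Mul(-1, -3013)) = Add(Mul(Rational(-4, 5), Pow(45, -1)), Mul(-1, -3013)) = Add(Mul(Rational(-4, 5), Rational(1, 45)), 3013) = Add(Rational(-4, 225), 3013) = Rational(677921, 225)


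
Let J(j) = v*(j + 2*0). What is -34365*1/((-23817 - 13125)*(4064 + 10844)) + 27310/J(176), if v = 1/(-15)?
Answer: -2350073809835/1009674116 ≈ -2327.6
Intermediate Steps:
v = -1/15 ≈ -0.066667
J(j) = -j/15 (J(j) = -(j + 2*0)/15 = -(j + 0)/15 = -j/15)
-34365*1/((-23817 - 13125)*(4064 + 10844)) + 27310/J(176) = -34365*1/((-23817 - 13125)*(4064 + 10844)) + 27310/((-1/15*176)) = -34365/((-36942*14908)) + 27310/(-176/15) = -34365/(-550731336) + 27310*(-15/176) = -34365*(-1/550731336) - 204825/88 = 11455/183577112 - 204825/88 = -2350073809835/1009674116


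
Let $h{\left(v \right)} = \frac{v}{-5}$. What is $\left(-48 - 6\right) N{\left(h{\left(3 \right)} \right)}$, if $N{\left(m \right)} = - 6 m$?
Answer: $- \frac{972}{5} \approx -194.4$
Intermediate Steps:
$h{\left(v \right)} = - \frac{v}{5}$ ($h{\left(v \right)} = v \left(- \frac{1}{5}\right) = - \frac{v}{5}$)
$\left(-48 - 6\right) N{\left(h{\left(3 \right)} \right)} = \left(-48 - 6\right) \left(- 6 \left(\left(- \frac{1}{5}\right) 3\right)\right) = - 54 \left(\left(-6\right) \left(- \frac{3}{5}\right)\right) = \left(-54\right) \frac{18}{5} = - \frac{972}{5}$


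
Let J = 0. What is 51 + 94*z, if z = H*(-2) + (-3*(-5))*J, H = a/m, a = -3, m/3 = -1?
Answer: -137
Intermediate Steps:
m = -3 (m = 3*(-1) = -3)
H = 1 (H = -3/(-3) = -3*(-⅓) = 1)
z = -2 (z = 1*(-2) - 3*(-5)*0 = -2 + 15*0 = -2 + 0 = -2)
51 + 94*z = 51 + 94*(-2) = 51 - 188 = -137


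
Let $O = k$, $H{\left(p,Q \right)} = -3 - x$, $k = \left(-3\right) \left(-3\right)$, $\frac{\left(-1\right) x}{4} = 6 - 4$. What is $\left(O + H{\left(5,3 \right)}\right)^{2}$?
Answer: $196$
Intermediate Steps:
$x = -8$ ($x = - 4 \left(6 - 4\right) = \left(-4\right) 2 = -8$)
$k = 9$
$H{\left(p,Q \right)} = 5$ ($H{\left(p,Q \right)} = -3 - -8 = -3 + 8 = 5$)
$O = 9$
$\left(O + H{\left(5,3 \right)}\right)^{2} = \left(9 + 5\right)^{2} = 14^{2} = 196$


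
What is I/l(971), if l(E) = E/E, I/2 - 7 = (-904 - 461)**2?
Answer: 3726464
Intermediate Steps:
I = 3726464 (I = 14 + 2*(-904 - 461)**2 = 14 + 2*(-1365)**2 = 14 + 2*1863225 = 14 + 3726450 = 3726464)
l(E) = 1
I/l(971) = 3726464/1 = 3726464*1 = 3726464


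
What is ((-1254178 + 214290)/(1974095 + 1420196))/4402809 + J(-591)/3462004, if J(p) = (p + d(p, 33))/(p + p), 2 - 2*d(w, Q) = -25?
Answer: 416674826494477/5824178287462992594384 ≈ 7.1542e-8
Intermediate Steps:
d(w, Q) = 27/2 (d(w, Q) = 1 - ½*(-25) = 1 + 25/2 = 27/2)
J(p) = (27/2 + p)/(2*p) (J(p) = (p + 27/2)/(p + p) = (27/2 + p)/((2*p)) = (27/2 + p)*(1/(2*p)) = (27/2 + p)/(2*p))
((-1254178 + 214290)/(1974095 + 1420196))/4402809 + J(-591)/3462004 = ((-1254178 + 214290)/(1974095 + 1420196))/4402809 + ((¼)*(27 + 2*(-591))/(-591))/3462004 = -1039888/3394291*(1/4402809) + ((¼)*(-1/591)*(27 - 1182))*(1/3462004) = -1039888*1/3394291*(1/4402809) + ((¼)*(-1/591)*(-1155))*(1/3462004) = -1039888/3394291*1/4402809 + (385/788)*(1/3462004) = -1039888/14944414963419 + 55/389722736 = 416674826494477/5824178287462992594384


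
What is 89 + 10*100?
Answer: 1089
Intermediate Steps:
89 + 10*100 = 89 + 1000 = 1089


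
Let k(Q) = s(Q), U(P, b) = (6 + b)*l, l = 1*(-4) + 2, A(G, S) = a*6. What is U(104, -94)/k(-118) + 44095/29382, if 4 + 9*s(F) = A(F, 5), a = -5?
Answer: -22520929/499494 ≈ -45.087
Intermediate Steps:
A(G, S) = -30 (A(G, S) = -5*6 = -30)
l = -2 (l = -4 + 2 = -2)
s(F) = -34/9 (s(F) = -4/9 + (1/9)*(-30) = -4/9 - 10/3 = -34/9)
U(P, b) = -12 - 2*b (U(P, b) = (6 + b)*(-2) = -12 - 2*b)
k(Q) = -34/9
U(104, -94)/k(-118) + 44095/29382 = (-12 - 2*(-94))/(-34/9) + 44095/29382 = (-12 + 188)*(-9/34) + 44095*(1/29382) = 176*(-9/34) + 44095/29382 = -792/17 + 44095/29382 = -22520929/499494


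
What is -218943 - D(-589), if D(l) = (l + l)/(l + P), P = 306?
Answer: -61962047/283 ≈ -2.1895e+5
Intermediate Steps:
D(l) = 2*l/(306 + l) (D(l) = (l + l)/(l + 306) = (2*l)/(306 + l) = 2*l/(306 + l))
-218943 - D(-589) = -218943 - 2*(-589)/(306 - 589) = -218943 - 2*(-589)/(-283) = -218943 - 2*(-589)*(-1)/283 = -218943 - 1*1178/283 = -218943 - 1178/283 = -61962047/283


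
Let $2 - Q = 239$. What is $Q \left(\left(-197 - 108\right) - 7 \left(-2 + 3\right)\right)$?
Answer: $73944$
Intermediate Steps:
$Q = -237$ ($Q = 2 - 239 = -237$)
$Q \left(\left(-197 - 108\right) - 7 \left(-2 + 3\right)\right) = - 237 \left(\left(-197 - 108\right) - 7 \left(-2 + 3\right)\right) = - 237 \left(\left(-197 - 108\right) - 7\right) = - 237 \left(-305 - 7\right) = \left(-237\right) \left(-312\right) = 73944$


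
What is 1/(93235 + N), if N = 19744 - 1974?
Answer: 1/111005 ≈ 9.0086e-6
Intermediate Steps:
N = 17770
1/(93235 + N) = 1/(93235 + 17770) = 1/111005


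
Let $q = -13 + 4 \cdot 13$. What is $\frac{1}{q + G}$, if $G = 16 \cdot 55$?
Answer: $\frac{1}{919} \approx 0.0010881$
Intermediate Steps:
$G = 880$
$q = 39$ ($q = -13 + 52 = 39$)
$\frac{1}{q + G} = \frac{1}{39 + 880} = \frac{1}{919}$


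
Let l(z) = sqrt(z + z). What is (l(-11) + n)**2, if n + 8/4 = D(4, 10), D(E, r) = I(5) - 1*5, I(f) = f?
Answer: (-2 + I*sqrt(22))**2 ≈ -18.0 - 18.762*I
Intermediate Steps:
l(z) = sqrt(2)*sqrt(z) (l(z) = sqrt(2*z) = sqrt(2)*sqrt(z))
D(E, r) = 0 (D(E, r) = 5 - 1*5 = 5 - 5 = 0)
n = -2 (n = -2 + 0 = -2)
(l(-11) + n)**2 = (sqrt(2)*sqrt(-11) - 2)**2 = (sqrt(2)*(I*sqrt(11)) - 2)**2 = (I*sqrt(22) - 2)**2 = (-2 + I*sqrt(22))**2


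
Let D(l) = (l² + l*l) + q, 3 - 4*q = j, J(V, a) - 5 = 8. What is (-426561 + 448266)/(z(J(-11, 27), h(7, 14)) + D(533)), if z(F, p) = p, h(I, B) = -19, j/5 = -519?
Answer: 43410/1137617 ≈ 0.038159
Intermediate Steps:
j = -2595 (j = 5*(-519) = -2595)
J(V, a) = 13 (J(V, a) = 5 + 8 = 13)
q = 1299/2 (q = ¾ - ¼*(-2595) = ¾ + 2595/4 = 1299/2 ≈ 649.50)
D(l) = 1299/2 + 2*l² (D(l) = (l² + l*l) + 1299/2 = (l² + l²) + 1299/2 = 2*l² + 1299/2 = 1299/2 + 2*l²)
(-426561 + 448266)/(z(J(-11, 27), h(7, 14)) + D(533)) = (-426561 + 448266)/(-19 + (1299/2 + 2*533²)) = 21705/(-19 + (1299/2 + 2*284089)) = 21705/(-19 + (1299/2 + 568178)) = 21705/(-19 + 1137655/2) = 21705/(1137617/2) = 21705*(2/1137617) = 43410/1137617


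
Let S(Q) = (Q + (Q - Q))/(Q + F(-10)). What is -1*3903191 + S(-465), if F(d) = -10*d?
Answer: -284932850/73 ≈ -3.9032e+6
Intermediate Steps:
S(Q) = Q/(100 + Q) (S(Q) = (Q + (Q - Q))/(Q - 10*(-10)) = (Q + 0)/(Q + 100) = Q/(100 + Q))
-1*3903191 + S(-465) = -1*3903191 - 465/(100 - 465) = -3903191 - 465/(-365) = -3903191 - 465*(-1/365) = -3903191 + 93/73 = -284932850/73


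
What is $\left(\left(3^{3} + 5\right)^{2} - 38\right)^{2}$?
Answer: $972196$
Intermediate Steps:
$\left(\left(3^{3} + 5\right)^{2} - 38\right)^{2} = \left(\left(27 + 5\right)^{2} - 38\right)^{2} = \left(32^{2} - 38\right)^{2} = \left(1024 - 38\right)^{2} = 986^{2} = 972196$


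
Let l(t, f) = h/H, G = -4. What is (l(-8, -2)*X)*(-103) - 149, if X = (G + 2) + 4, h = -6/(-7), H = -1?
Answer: 193/7 ≈ 27.571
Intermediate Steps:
h = 6/7 (h = -6*(-⅐) = 6/7 ≈ 0.85714)
X = 2 (X = (-4 + 2) + 4 = -2 + 4 = 2)
l(t, f) = -6/7 (l(t, f) = (6/7)/(-1) = (6/7)*(-1) = -6/7)
(l(-8, -2)*X)*(-103) - 149 = -6/7*2*(-103) - 149 = -12/7*(-103) - 149 = 1236/7 - 149 = 193/7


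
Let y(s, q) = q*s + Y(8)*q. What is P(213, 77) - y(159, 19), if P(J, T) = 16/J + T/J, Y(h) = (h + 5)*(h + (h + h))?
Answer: -635348/71 ≈ -8948.6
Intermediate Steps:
Y(h) = 3*h*(5 + h) (Y(h) = (5 + h)*(h + 2*h) = (5 + h)*(3*h) = 3*h*(5 + h))
y(s, q) = 312*q + q*s (y(s, q) = q*s + (3*8*(5 + 8))*q = q*s + (3*8*13)*q = q*s + 312*q = 312*q + q*s)
P(213, 77) - y(159, 19) = (16 + 77)/213 - 19*(312 + 159) = (1/213)*93 - 19*471 = 31/71 - 1*8949 = 31/71 - 8949 = -635348/71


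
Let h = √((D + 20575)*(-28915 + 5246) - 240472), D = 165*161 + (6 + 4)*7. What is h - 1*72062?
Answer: -72062 + I*√1117653962 ≈ -72062.0 + 33431.0*I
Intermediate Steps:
D = 26635 (D = 26565 + 10*7 = 26565 + 70 = 26635)
h = I*√1117653962 (h = √((26635 + 20575)*(-28915 + 5246) - 240472) = √(47210*(-23669) - 240472) = √(-1117413490 - 240472) = √(-1117653962) = I*√1117653962 ≈ 33431.0*I)
h - 1*72062 = I*√1117653962 - 1*72062 = I*√1117653962 - 72062 = -72062 + I*√1117653962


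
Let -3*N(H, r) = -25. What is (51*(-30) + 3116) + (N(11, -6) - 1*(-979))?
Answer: 7720/3 ≈ 2573.3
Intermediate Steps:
N(H, r) = 25/3 (N(H, r) = -1/3*(-25) = 25/3)
(51*(-30) + 3116) + (N(11, -6) - 1*(-979)) = (51*(-30) + 3116) + (25/3 - 1*(-979)) = (-1530 + 3116) + (25/3 + 979) = 1586 + 2962/3 = 7720/3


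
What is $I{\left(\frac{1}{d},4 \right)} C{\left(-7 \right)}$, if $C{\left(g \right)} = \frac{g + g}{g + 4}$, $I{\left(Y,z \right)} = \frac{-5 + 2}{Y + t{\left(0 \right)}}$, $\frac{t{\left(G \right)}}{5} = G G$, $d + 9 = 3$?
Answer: $84$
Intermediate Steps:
$d = -6$ ($d = -9 + 3 = -6$)
$t{\left(G \right)} = 5 G^{2}$ ($t{\left(G \right)} = 5 G G = 5 G^{2}$)
$I{\left(Y,z \right)} = - \frac{3}{Y}$ ($I{\left(Y,z \right)} = \frac{-5 + 2}{Y + 5 \cdot 0^{2}} = - \frac{3}{Y + 5 \cdot 0} = - \frac{3}{Y + 0} = - \frac{3}{Y}$)
$C{\left(g \right)} = \frac{2 g}{4 + g}$
$I{\left(\frac{1}{d},4 \right)} C{\left(-7 \right)} = - \frac{3}{\frac{1}{-6}} \cdot 2 \left(-7\right) \frac{1}{4 - 7} = - \frac{3}{- \frac{1}{6}} \cdot 2 \left(-7\right) \frac{1}{-3} = \left(-3\right) \left(-6\right) 2 \left(-7\right) \left(- \frac{1}{3}\right) = 18 \cdot \frac{14}{3} = 84$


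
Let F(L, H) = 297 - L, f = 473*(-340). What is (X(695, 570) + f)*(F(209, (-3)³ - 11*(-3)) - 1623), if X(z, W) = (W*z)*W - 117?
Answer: -346364404205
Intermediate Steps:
f = -160820
X(z, W) = -117 + z*W² (X(z, W) = z*W² - 117 = -117 + z*W²)
(X(695, 570) + f)*(F(209, (-3)³ - 11*(-3)) - 1623) = ((-117 + 695*570²) - 160820)*((297 - 1*209) - 1623) = ((-117 + 695*324900) - 160820)*((297 - 209) - 1623) = ((-117 + 225805500) - 160820)*(88 - 1623) = (225805383 - 160820)*(-1535) = 225644563*(-1535) = -346364404205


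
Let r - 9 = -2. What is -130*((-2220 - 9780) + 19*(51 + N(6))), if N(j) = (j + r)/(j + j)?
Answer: 8588125/6 ≈ 1.4314e+6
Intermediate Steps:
r = 7 (r = 9 - 2 = 7)
N(j) = (7 + j)/(2*j) (N(j) = (j + 7)/(j + j) = (7 + j)/((2*j)) = (7 + j)*(1/(2*j)) = (7 + j)/(2*j))
-130*((-2220 - 9780) + 19*(51 + N(6))) = -130*((-2220 - 9780) + 19*(51 + (½)*(7 + 6)/6)) = -130*(-12000 + 19*(51 + (½)*(⅙)*13)) = -130*(-12000 + 19*(51 + 13/12)) = -130*(-12000 + 19*(625/12)) = -130*(-12000 + 11875/12) = -130*(-132125/12) = 8588125/6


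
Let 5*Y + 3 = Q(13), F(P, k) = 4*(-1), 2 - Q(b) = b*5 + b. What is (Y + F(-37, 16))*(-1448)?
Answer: 143352/5 ≈ 28670.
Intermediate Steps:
Q(b) = 2 - 6*b (Q(b) = 2 - (b*5 + b) = 2 - (5*b + b) = 2 - 6*b)
F(P, k) = -4
Y = -79/5 (Y = -3/5 + (2 - 6*13)/5 = -3/5 + (2 - 78)/5 = -3/5 + (1/5)*(-76) = -3/5 - 76/5 = -79/5 ≈ -15.800)
(Y + F(-37, 16))*(-1448) = (-79/5 - 4)*(-1448) = -99/5*(-1448) = 143352/5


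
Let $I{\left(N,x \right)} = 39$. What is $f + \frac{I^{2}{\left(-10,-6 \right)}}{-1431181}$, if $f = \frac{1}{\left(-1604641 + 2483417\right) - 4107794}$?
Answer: $- \frac{4912767559}{4621309210258} \approx -0.0010631$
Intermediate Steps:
$f = - \frac{1}{3229018}$ ($f = \frac{1}{878776 - 4107794} = \frac{1}{-3229018} = - \frac{1}{3229018} \approx -3.0969 \cdot 10^{-7}$)
$f + \frac{I^{2}{\left(-10,-6 \right)}}{-1431181} = - \frac{1}{3229018} + \frac{39^{2}}{-1431181} = - \frac{1}{3229018} + 1521 \left(- \frac{1}{1431181}\right) = - \frac{1}{3229018} - \frac{1521}{1431181} = - \frac{4912767559}{4621309210258}$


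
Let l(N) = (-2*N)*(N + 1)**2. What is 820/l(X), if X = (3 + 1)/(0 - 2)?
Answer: 205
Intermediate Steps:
X = -2 (X = 4/(-2) = 4*(-1/2) = -2)
l(N) = -2*N*(1 + N)**2 (l(N) = (-2*N)*(1 + N)**2 = -2*N*(1 + N)**2)
820/l(X) = 820/((-2*(-2)*(1 - 2)**2)) = 820/((-2*(-2)*(-1)**2)) = 820/((-2*(-2)*1)) = 820/4 = 820*(1/4) = 205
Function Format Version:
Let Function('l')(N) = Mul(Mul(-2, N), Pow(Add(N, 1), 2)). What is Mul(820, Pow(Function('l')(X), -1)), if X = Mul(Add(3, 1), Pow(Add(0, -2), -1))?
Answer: 205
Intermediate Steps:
X = -2 (X = Mul(4, Pow(-2, -1)) = Mul(4, Rational(-1, 2)) = -2)
Function('l')(N) = Mul(-2, N, Pow(Add(1, N), 2)) (Function('l')(N) = Mul(Mul(-2, N), Pow(Add(1, N), 2)) = Mul(-2, N, Pow(Add(1, N), 2)))
Mul(820, Pow(Function('l')(X), -1)) = Mul(820, Pow(Mul(-2, -2, Pow(Add(1, -2), 2)), -1)) = Mul(820, Pow(Mul(-2, -2, Pow(-1, 2)), -1)) = Mul(820, Pow(Mul(-2, -2, 1), -1)) = Mul(820, Pow(4, -1)) = Mul(820, Rational(1, 4)) = 205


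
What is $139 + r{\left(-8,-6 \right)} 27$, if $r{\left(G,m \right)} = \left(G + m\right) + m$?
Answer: $-401$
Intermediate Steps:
$r{\left(G,m \right)} = G + 2 m$
$139 + r{\left(-8,-6 \right)} 27 = 139 + \left(-8 + 2 \left(-6\right)\right) 27 = 139 + \left(-8 - 12\right) 27 = 139 - 540 = -401$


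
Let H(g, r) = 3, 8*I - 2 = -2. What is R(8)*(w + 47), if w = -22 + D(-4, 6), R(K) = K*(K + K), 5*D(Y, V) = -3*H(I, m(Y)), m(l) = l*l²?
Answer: 14848/5 ≈ 2969.6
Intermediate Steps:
I = 0 (I = ¼ + (⅛)*(-2) = ¼ - ¼ = 0)
m(l) = l³
D(Y, V) = -9/5 (D(Y, V) = (-3*3)/5 = (⅕)*(-9) = -9/5)
R(K) = 2*K² (R(K) = K*(2*K) = 2*K²)
w = -119/5 (w = -22 - 9/5 = -119/5 ≈ -23.800)
R(8)*(w + 47) = (2*8²)*(-119/5 + 47) = (2*64)*(116/5) = 128*(116/5) = 14848/5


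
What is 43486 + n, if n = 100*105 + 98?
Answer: 54084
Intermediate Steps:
n = 10598 (n = 10500 + 98 = 10598)
43486 + n = 43486 + 10598 = 54084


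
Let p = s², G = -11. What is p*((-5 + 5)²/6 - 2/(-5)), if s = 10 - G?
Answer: 882/5 ≈ 176.40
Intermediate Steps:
s = 21 (s = 10 - 1*(-11) = 10 + 11 = 21)
p = 441 (p = 21² = 441)
p*((-5 + 5)²/6 - 2/(-5)) = 441*((-5 + 5)²/6 - 2/(-5)) = 441*(0²*(⅙) - 2*(-⅕)) = 441*(0*(⅙) + ⅖) = 441*(0 + ⅖) = 441*(⅖) = 882/5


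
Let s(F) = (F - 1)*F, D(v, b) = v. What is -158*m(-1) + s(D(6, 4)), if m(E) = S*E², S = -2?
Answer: 346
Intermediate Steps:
m(E) = -2*E²
s(F) = F*(-1 + F) (s(F) = (-1 + F)*F = F*(-1 + F))
-158*m(-1) + s(D(6, 4)) = -(-316)*(-1)² + 6*(-1 + 6) = -(-316) + 6*5 = -158*(-2) + 30 = 316 + 30 = 346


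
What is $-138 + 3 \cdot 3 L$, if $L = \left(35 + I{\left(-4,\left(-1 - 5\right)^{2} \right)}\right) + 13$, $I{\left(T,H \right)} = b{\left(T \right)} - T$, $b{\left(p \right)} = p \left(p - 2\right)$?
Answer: $546$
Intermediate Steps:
$b{\left(p \right)} = p \left(-2 + p\right)$
$I{\left(T,H \right)} = - T + T \left(-2 + T\right)$ ($I{\left(T,H \right)} = T \left(-2 + T\right) - T = - T + T \left(-2 + T\right)$)
$L = 76$ ($L = \left(35 - 4 \left(-3 - 4\right)\right) + 13 = \left(35 - -28\right) + 13 = \left(35 + 28\right) + 13 = 63 + 13 = 76$)
$-138 + 3 \cdot 3 L = -138 + 3 \cdot 3 \cdot 76 = -138 + 9 \cdot 76 = -138 + 684 = 546$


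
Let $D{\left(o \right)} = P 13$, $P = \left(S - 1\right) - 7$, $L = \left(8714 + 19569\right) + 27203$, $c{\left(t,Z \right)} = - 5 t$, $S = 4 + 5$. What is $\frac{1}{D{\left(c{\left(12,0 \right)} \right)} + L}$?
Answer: $\frac{1}{55499} \approx 1.8018 \cdot 10^{-5}$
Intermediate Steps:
$S = 9$
$L = 55486$ ($L = 28283 + 27203 = 55486$)
$P = 1$ ($P = \left(9 - 1\right) - 7 = 8 - 7 = 1$)
$D{\left(o \right)} = 13$ ($D{\left(o \right)} = 1 \cdot 13 = 13$)
$\frac{1}{D{\left(c{\left(12,0 \right)} \right)} + L} = \frac{1}{13 + 55486} = \frac{1}{55499}$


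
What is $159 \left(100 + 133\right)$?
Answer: $37047$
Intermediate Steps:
$159 \left(100 + 133\right) = 159 \cdot 233 = 37047$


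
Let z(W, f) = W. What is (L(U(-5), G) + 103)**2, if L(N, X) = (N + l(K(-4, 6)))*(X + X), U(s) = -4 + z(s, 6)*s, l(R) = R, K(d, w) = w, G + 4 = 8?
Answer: 101761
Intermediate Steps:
G = 4 (G = -4 + 8 = 4)
U(s) = -4 + s**2 (U(s) = -4 + s*s = -4 + s**2)
L(N, X) = 2*X*(6 + N) (L(N, X) = (N + 6)*(X + X) = (6 + N)*(2*X) = 2*X*(6 + N))
(L(U(-5), G) + 103)**2 = (2*4*(6 + (-4 + (-5)**2)) + 103)**2 = (2*4*(6 + (-4 + 25)) + 103)**2 = (2*4*(6 + 21) + 103)**2 = (2*4*27 + 103)**2 = (216 + 103)**2 = 319**2 = 101761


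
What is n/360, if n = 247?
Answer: 247/360 ≈ 0.68611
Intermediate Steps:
n/360 = 247/360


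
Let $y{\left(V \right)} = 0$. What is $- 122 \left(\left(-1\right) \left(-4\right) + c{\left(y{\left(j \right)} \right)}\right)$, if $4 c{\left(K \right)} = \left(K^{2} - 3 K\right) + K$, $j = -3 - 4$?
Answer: $-488$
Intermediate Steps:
$j = -7$
$c{\left(K \right)} = - \frac{K}{2} + \frac{K^{2}}{4}$ ($c{\left(K \right)} = \frac{\left(K^{2} - 3 K\right) + K}{4} = \frac{K^{2} - 2 K}{4} = - \frac{K}{2} + \frac{K^{2}}{4}$)
$- 122 \left(\left(-1\right) \left(-4\right) + c{\left(y{\left(j \right)} \right)}\right) = - 122 \left(\left(-1\right) \left(-4\right) + \frac{1}{4} \cdot 0 \left(-2 + 0\right)\right) = - 122 \left(4 + \frac{1}{4} \cdot 0 \left(-2\right)\right) = - 122 \left(4 + 0\right) = \left(-122\right) 4 = -488$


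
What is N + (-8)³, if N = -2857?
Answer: -3369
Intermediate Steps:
N + (-8)³ = -2857 + (-8)³ = -2857 - 512 = -3369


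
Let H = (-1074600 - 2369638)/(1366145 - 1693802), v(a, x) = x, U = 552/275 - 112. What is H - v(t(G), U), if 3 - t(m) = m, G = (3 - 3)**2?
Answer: 987103126/8191425 ≈ 120.50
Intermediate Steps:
G = 0 (G = 0**2 = 0)
t(m) = 3 - m
U = -30248/275 (U = 552*(1/275) - 112 = 552/275 - 112 = -30248/275 ≈ -109.99)
H = 3444238/327657 (H = -3444238/(-327657) = -3444238*(-1/327657) = 3444238/327657 ≈ 10.512)
H - v(t(G), U) = 3444238/327657 - 1*(-30248/275) = 3444238/327657 + 30248/275 = 987103126/8191425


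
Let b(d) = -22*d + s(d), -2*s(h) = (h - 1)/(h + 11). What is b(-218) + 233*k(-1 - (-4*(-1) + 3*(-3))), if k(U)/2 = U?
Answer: 919007/138 ≈ 6659.5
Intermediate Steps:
s(h) = -(-1 + h)/(2*(11 + h)) (s(h) = -(h - 1)/(2*(h + 11)) = -(-1 + h)/(2*(11 + h)))
k(U) = 2*U
b(d) = -22*d + (1 - d)/(2*(11 + d))
b(-218) + 233*k(-1 - (-4*(-1) + 3*(-3))) = (1 - 1*(-218) - 44*(-218)*(11 - 218))/(2*(11 - 218)) + 233*(2*(-1 - (-4*(-1) + 3*(-3)))) = (½)*(1 + 218 - 44*(-218)*(-207))/(-207) + 233*(2*(-1 - (4 - 9))) = (½)*(-1/207)*(1 + 218 - 1985544) + 233*(2*(-1 - 1*(-5))) = (½)*(-1/207)*(-1985325) + 233*(2*(-1 + 5)) = 661775/138 + 233*(2*4) = 661775/138 + 233*8 = 661775/138 + 1864 = 919007/138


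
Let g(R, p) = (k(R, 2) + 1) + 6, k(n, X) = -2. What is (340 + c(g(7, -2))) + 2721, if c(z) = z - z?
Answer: 3061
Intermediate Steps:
g(R, p) = 5 (g(R, p) = (-2 + 1) + 6 = -1 + 6 = 5)
c(z) = 0
(340 + c(g(7, -2))) + 2721 = (340 + 0) + 2721 = 340 + 2721 = 3061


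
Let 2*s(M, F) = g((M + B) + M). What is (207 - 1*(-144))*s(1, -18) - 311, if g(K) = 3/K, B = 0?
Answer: -191/4 ≈ -47.750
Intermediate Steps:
s(M, F) = 3/(4*M) (s(M, F) = (3/((M + 0) + M))/2 = (3/(M + M))/2 = (3/((2*M)))/2 = (3*(1/(2*M)))/2 = (3/(2*M))/2 = 3/(4*M))
(207 - 1*(-144))*s(1, -18) - 311 = (207 - 1*(-144))*((¾)/1) - 311 = (207 + 144)*((¾)*1) - 311 = 351*(¾) - 311 = 1053/4 - 311 = -191/4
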